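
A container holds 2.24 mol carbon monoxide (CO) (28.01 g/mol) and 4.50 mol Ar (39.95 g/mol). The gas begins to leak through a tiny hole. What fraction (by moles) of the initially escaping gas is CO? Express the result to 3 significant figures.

0.373

Rate_i ∝ x_i/√M_i (Graham's law weighted by mole fraction), so the effusate composition follows n_i/√M_i.
x_CO(eff) = (n_CO/√M_CO) / (n_CO/√M_CO + n_Ar/√M_Ar)
= (2.24/√28.01) / (2.24/√28.01 + 4.50/√39.95) = 0.4232/(0.4232 + 0.7120) = 0.373.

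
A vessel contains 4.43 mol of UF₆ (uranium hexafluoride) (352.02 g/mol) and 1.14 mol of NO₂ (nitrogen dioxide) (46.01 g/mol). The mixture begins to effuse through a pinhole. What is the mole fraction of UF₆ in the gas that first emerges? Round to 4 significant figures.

Rate_i ∝ x_i/√M_i (Graham's law weighted by mole fraction), so the effusate composition follows n_i/√M_i.
So x_UF₆ in the escaping gas = (n_UF₆/√M_UF₆) / Σ(n_i/√M_i)
= (4.43/√352.02) / (4.43/√352.02 + 1.14/√46.01) = 0.2361/(0.2361 + 0.1681) = 0.5842.

0.5842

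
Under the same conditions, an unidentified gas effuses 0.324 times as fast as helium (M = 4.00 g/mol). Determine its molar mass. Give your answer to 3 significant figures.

Graham's law gives rate_X/rate_He = √(M_He/M_X).
0.324 = √(4.00/M_X)
M_X = 4.00 / 0.324² = 4.00 / 0.1050 = 38.1 g/mol

38.1 g/mol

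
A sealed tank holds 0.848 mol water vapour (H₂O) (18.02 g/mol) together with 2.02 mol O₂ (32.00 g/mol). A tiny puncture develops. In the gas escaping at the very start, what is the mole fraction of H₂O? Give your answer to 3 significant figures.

Rate_i ∝ x_i/√M_i (Graham's law weighted by mole fraction), so the effusate composition follows n_i/√M_i.
Mole fraction of H₂O in the effusate = (n_H₂O/√M_H₂O) / (n_H₂O/√M_H₂O + n_O₂/√M_O₂)
= (0.848/√18.02) / (0.848/√18.02 + 2.02/√32.00) = 0.1998/(0.1998 + 0.3571) = 0.359.

0.359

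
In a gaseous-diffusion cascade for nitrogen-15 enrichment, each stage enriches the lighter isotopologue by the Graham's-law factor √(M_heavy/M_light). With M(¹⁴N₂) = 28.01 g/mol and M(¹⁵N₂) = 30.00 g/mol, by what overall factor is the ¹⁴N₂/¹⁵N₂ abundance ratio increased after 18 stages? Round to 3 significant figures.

1.85

Each stage multiplies the ratio by α = √(30.00/28.01), so after 18 stages the overall factor is α^18 = (30.00/28.01)^(18/2).
= 1.07105^9 = 1.85.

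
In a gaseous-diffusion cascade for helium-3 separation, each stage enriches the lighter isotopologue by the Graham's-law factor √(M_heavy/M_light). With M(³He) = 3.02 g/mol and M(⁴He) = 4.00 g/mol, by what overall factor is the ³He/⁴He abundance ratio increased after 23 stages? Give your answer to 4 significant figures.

25.33

After 23 stages the ratio has grown by (√(4.00/3.02))^23 = (4.00/3.02)^(23/2).
= 1.32450^(23/2) = 25.33.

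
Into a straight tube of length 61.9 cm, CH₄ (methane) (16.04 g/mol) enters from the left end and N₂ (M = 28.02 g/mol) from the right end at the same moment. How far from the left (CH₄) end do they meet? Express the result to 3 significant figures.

In equal time, each gas travels a distance ∝ its rate ∝ 1/√M, so d_CH₄/d_N₂ = √(M_N₂/M_CH₄) = √(28.02/16.04) = 1.322.
With d_CH₄ + d_N₂ = 61.9 cm, d_N₂ = 61.9/(1 + 1.322) = 26.66 cm.
d_CH₄ = 61.9 − 26.66 = 35.2 cm.

35.2 cm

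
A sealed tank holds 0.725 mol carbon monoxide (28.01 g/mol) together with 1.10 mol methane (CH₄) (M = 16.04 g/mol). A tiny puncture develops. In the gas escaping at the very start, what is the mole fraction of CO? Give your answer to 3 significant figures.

0.333

Rate_i ∝ x_i/√M_i (Graham's law weighted by mole fraction), so the effusate composition follows n_i/√M_i.
So x_CO in the escaping gas = (n_CO/√M_CO) / Σ(n_i/√M_i)
= (0.725/√28.01) / (0.725/√28.01 + 1.10/√16.04) = 0.1370/(0.1370 + 0.2747) = 0.333.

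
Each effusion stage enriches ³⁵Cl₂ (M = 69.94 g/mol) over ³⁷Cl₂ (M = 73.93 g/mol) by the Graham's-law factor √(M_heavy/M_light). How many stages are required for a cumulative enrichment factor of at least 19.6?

With α = √(73.93/69.94) per stage, ln α = ½ ln(1.05705) = 0.02774.
Need α^N ≥ 19.6 ⇒ N ≥ ln(19.6) / ln α = 2.976 / 0.02774 = 107.26.
Rounding up, N = 108 stages.

108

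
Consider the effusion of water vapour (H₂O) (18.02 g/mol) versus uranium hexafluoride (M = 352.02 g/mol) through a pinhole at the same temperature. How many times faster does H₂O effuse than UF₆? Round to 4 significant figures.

4.420

Graham's law gives rate_H₂O/rate_UF₆ = √(M_UF₆/M_H₂O) = √(352.02/18.02) = √19.53 = 4.420.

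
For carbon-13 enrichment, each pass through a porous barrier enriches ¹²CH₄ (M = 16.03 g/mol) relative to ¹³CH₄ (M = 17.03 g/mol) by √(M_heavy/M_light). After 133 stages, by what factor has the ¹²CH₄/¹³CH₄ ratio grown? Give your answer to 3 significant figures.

Each stage multiplies the ratio by α = √(17.03/16.03), so after 133 stages the overall factor is α^133 = (17.03/16.03)^(133/2).
= 1.06238^(133/2) = 55.9.

55.9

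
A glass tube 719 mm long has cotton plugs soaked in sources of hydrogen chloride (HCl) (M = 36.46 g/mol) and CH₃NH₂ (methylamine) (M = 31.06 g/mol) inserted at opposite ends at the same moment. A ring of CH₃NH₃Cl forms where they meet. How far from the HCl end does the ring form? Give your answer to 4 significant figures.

345.1 mm

The fronts meet when d_HCl + d_CH₃NH₂ = L with d_HCl/d_CH₃NH₂ = √(M_CH₃NH₂/M_HCl) (Graham's law). Here √(M_CH₃NH₂/M_HCl) = √(31.06/36.46) = 0.9230.
With d_HCl + d_CH₃NH₂ = 719 mm, d_CH₃NH₂ = 719/(1 + 0.9230) = 373.9 mm.
d_HCl = 719 − 373.9 = 345.1 mm.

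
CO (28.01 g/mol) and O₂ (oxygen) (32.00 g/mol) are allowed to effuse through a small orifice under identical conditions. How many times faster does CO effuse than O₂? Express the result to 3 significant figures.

By Graham's law, rate_CO/rate_O₂ = √(M_O₂/M_CO) = √(32.00/28.01) = √1.142 = 1.07.

1.07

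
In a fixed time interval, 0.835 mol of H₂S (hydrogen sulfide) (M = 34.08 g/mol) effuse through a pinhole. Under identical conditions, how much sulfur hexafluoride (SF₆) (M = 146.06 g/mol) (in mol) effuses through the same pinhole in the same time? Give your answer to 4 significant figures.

0.4033 mol

By Graham's law, rate_SF₆/rate_H₂S = √(M_H₂S/M_SF₆) = √(34.08/146.06) = √0.2333 = 0.4830.
So the amount for SF₆ is 0.835 × 0.4830 = 0.4033 mol.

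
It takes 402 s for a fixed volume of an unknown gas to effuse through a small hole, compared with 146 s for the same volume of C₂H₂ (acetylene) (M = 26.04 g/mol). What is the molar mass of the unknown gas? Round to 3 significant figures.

197 g/mol

From Graham's law, t_X/t_C₂H₂ = √(M_X/M_C₂H₂).
402/146 = 2.753 = √(M_X/26.04)
M_X = 26.04 × 2.753² = 26.04 × 7.581 = 197 g/mol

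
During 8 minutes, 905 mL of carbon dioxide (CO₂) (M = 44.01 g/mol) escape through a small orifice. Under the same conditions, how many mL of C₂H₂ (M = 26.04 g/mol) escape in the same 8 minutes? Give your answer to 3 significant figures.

Using Graham's law: rate_C₂H₂/rate_CO₂ = √(M_CO₂/M_C₂H₂) = √(44.01/26.04) = √1.690 = 1.300.
So the volume for C₂H₂ is 905 × 1.300 = 1180 mL.

1180 mL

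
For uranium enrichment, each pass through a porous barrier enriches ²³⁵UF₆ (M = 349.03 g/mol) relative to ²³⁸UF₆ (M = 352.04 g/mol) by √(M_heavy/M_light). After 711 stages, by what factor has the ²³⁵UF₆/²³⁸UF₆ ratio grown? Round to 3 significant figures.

The single-stage factor is √(M_heavy/M_light), so 711 stages give [√(352.04/349.03)]^711 = (352.04/349.03)^(711/2).
= 1.00862^(711/2) = 21.2.

21.2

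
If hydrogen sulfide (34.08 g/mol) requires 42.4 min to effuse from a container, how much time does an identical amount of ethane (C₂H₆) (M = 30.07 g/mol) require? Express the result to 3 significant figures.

39.8 min

From Graham's law, t_C₂H₆/t_H₂S = √(M_C₂H₆/M_H₂S) = √(30.07/34.08) = √0.8823 = 0.9393.
So the time for C₂H₆ is 42.4 × 0.9393 = 39.8 min.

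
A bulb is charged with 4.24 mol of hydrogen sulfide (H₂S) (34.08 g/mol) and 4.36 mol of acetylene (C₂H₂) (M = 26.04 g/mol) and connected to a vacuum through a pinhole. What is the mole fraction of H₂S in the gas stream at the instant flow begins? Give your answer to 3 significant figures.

Each component's effusion rate ∝ (its partial pressure)·(1/√M) ∝ n_i/√M_i.
x_H₂S(eff) = (n_H₂S/√M_H₂S) / (n_H₂S/√M_H₂S + n_C₂H₂/√M_C₂H₂)
= (4.24/√34.08) / (4.24/√34.08 + 4.36/√26.04) = 0.7263/(0.7263 + 0.8544) = 0.459.

0.459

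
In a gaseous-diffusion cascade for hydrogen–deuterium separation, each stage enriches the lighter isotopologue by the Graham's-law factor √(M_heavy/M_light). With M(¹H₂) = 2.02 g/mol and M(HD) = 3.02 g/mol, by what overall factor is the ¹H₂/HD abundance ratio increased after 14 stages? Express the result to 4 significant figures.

After 14 stages the ratio has grown by (√(3.02/2.02))^14 = (3.02/2.02)^(14/2).
= 1.49505^7 = 16.70.

16.70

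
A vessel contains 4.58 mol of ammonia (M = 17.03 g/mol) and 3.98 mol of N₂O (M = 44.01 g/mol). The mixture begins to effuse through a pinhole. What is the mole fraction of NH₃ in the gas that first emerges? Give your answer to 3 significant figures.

Each component's effusion rate ∝ (its partial pressure)·(1/√M) ∝ n_i/√M_i.
So x_NH₃ in the escaping gas = (n_NH₃/√M_NH₃) / Σ(n_i/√M_i)
= (4.58/√17.03) / (4.58/√17.03 + 3.98/√44.01) = 1.110/(1.110 + 0.5999) = 0.649.

0.649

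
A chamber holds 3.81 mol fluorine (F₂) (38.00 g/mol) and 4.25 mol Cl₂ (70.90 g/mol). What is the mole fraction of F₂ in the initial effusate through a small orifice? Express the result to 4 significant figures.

0.5505

The effusion rate of species i is ∝ p_i/√M_i ∝ n_i/√M_i.
Mole fraction of F₂ in the effusate = (n_F₂/√M_F₂) / (n_F₂/√M_F₂ + n_Cl₂/√M_Cl₂)
= (3.81/√38.00) / (3.81/√38.00 + 4.25/√70.90) = 0.6181/(0.6181 + 0.5047) = 0.5505.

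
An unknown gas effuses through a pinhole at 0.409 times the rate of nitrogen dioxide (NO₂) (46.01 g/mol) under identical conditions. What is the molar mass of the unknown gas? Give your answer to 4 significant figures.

275.0 g/mol

Using Graham's law: rate_X/rate_NO₂ = √(M_NO₂/M_X).
0.409 = √(46.01/M_X)
M_X = 46.01 / 0.409² = 46.01 / 0.1673 = 275.0 g/mol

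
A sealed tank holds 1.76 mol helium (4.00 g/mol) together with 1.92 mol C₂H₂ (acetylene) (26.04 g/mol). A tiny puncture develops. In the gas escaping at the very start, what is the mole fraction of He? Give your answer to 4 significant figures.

0.7005

Each component's effusion rate ∝ (its partial pressure)·(1/√M) ∝ n_i/√M_i.
So x_He in the escaping gas = (n_He/√M_He) / Σ(n_i/√M_i)
= (1.76/√4.00) / (1.76/√4.00 + 1.92/√26.04) = 0.8800/(0.8800 + 0.3763) = 0.7005.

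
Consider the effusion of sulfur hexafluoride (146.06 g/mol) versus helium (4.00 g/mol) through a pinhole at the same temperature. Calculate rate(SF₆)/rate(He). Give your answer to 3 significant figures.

By Graham's law, rate_SF₆/rate_He = √(M_He/M_SF₆) = √(4.00/146.06) = √0.02739 = 0.165.

0.165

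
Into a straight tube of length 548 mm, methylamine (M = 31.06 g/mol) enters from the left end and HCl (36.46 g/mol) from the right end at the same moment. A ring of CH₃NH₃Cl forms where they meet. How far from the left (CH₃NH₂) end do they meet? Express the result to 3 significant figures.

285 mm

The fronts meet when d_CH₃NH₂ + d_HCl = L with d_CH₃NH₂/d_HCl = √(M_HCl/M_CH₃NH₂) (Graham's law). Here √(M_HCl/M_CH₃NH₂) = √(36.46/31.06) = 1.083.
With d_CH₃NH₂ + d_HCl = 548 mm, d_HCl = 548/(1 + 1.083) = 263.0 mm.
d_CH₃NH₂ = 548 − 263.0 = 285 mm.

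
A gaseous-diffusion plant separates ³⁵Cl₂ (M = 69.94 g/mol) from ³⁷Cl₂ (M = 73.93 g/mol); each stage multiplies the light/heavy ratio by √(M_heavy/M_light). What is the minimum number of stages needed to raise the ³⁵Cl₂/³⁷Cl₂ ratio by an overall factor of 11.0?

87

With α = √(73.93/69.94) per stage, ln α = ½ ln(1.05705) = 0.02774.
Need α^N ≥ 11.0 ⇒ N ≥ ln(11.0) / ln α = 2.398 / 0.02774 = 86.44.
So at least 87 stages are needed.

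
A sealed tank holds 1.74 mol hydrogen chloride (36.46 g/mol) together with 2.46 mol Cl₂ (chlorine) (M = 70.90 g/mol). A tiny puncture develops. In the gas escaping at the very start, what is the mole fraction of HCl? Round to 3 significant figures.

Effusion rate of each component ∝ n_i/√M_i (partial pressure × 1/√M).
So x_HCl in the escaping gas = (n_HCl/√M_HCl) / Σ(n_i/√M_i)
= (1.74/√36.46) / (1.74/√36.46 + 2.46/√70.90) = 0.2882/(0.2882 + 0.2922) = 0.497.

0.497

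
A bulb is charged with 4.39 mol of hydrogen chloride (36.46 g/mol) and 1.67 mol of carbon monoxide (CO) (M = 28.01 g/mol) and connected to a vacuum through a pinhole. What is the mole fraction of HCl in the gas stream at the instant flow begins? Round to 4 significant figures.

0.6973

Effusion rate of each component ∝ n_i/√M_i (partial pressure × 1/√M).
x_HCl(eff) = (n_HCl/√M_HCl) / (n_HCl/√M_HCl + n_CO/√M_CO)
= (4.39/√36.46) / (4.39/√36.46 + 1.67/√28.01) = 0.7270/(0.7270 + 0.3155) = 0.6973.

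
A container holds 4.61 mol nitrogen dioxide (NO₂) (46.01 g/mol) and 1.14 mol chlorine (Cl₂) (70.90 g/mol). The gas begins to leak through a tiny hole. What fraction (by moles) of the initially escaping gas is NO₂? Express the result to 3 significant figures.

Each component's effusion rate ∝ (its partial pressure)·(1/√M) ∝ n_i/√M_i.
So x_NO₂ in the escaping gas = (n_NO₂/√M_NO₂) / Σ(n_i/√M_i)
= (4.61/√46.01) / (4.61/√46.01 + 1.14/√70.90) = 0.6796/(0.6796 + 0.1354) = 0.834.

0.834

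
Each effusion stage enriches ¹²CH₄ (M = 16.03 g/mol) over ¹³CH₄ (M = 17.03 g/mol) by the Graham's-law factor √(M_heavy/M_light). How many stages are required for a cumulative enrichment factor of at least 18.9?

Per stage α = (17.03/16.03)^(1/2) = 1.06238^0.5, giving ln α = 0.03026.
Need α^N ≥ 18.9 ⇒ N ≥ ln(18.9) / ln α = 2.939 / 0.03026 = 97.14.
Minimum whole number of stages: N = 98.

98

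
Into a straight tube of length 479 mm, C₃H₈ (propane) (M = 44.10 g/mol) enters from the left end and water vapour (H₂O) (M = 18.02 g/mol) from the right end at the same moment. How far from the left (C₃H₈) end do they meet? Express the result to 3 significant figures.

187 mm

Distances travelled in equal time are proportional to diffusion rates, so d_C₃H₈/d_H₂O = √(M_H₂O/M_C₃H₈) = √(18.02/44.10) = 0.6392.
With d_C₃H₈ + d_H₂O = 479 mm, d_H₂O = 479/(1 + 0.6392) = 292.2 mm.
d_C₃H₈ = 479 − 292.2 = 187 mm.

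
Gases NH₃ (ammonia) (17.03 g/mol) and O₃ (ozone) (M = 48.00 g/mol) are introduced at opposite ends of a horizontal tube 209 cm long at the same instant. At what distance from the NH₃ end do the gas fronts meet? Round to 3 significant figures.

131 cm

In equal time, each gas travels a distance ∝ its rate ∝ 1/√M, so d_NH₃/d_O₃ = √(M_O₃/M_NH₃) = √(48.00/17.03) = 1.679.
With d_NH₃ + d_O₃ = 209 cm, d_O₃ = 209/(1 + 1.679) = 78.02 cm.
d_NH₃ = 209 − 78.02 = 131 cm.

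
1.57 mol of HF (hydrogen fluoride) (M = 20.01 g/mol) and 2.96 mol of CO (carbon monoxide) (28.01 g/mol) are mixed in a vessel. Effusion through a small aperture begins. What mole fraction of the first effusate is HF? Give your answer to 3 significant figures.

0.386

The effusion rate of species i is ∝ p_i/√M_i ∝ n_i/√M_i.
x_HF(eff) = (n_HF/√M_HF) / (n_HF/√M_HF + n_CO/√M_CO)
= (1.57/√20.01) / (1.57/√20.01 + 2.96/√28.01) = 0.3510/(0.3510 + 0.5593) = 0.386.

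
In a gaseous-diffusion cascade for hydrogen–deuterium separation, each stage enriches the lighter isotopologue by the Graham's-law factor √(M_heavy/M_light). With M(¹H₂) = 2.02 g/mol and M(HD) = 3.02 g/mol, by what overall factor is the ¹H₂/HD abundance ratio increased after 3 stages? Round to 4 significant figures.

1.828

Overall factor = α^3 with α = √(3.02/2.02), i.e. (3.02/2.02)^(3/2).
= 1.49505^(3/2) = 1.828.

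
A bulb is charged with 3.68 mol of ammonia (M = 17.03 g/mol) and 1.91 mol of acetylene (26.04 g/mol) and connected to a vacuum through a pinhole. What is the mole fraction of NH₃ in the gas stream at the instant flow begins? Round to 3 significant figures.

0.704

Rate_i ∝ x_i/√M_i (Graham's law weighted by mole fraction), so the effusate composition follows n_i/√M_i.
Mole fraction of NH₃ in the effusate = (n_NH₃/√M_NH₃) / (n_NH₃/√M_NH₃ + n_C₂H₂/√M_C₂H₂)
= (3.68/√17.03) / (3.68/√17.03 + 1.91/√26.04) = 0.8917/(0.8917 + 0.3743) = 0.704.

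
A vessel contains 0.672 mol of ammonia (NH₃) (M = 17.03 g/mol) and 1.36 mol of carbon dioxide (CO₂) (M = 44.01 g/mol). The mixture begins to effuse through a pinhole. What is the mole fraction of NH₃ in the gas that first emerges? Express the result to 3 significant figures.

Effusion rate of each component ∝ n_i/√M_i (partial pressure × 1/√M).
So x_NH₃ in the escaping gas = (n_NH₃/√M_NH₃) / Σ(n_i/√M_i)
= (0.672/√17.03) / (0.672/√17.03 + 1.36/√44.01) = 0.1628/(0.1628 + 0.2050) = 0.443.

0.443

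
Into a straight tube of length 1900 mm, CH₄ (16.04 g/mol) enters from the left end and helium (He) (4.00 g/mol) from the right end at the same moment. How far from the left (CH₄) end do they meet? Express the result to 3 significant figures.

In equal time, each gas travels a distance ∝ its rate ∝ 1/√M, so d_CH₄/d_He = √(M_He/M_CH₄) = √(4.00/16.04) = 0.4994.
With d_CH₄ + d_He = 1900 mm, d_He = 1900/(1 + 0.4994) = 1267 mm.
d_CH₄ = 1900 − 1267 = 633 mm.

633 mm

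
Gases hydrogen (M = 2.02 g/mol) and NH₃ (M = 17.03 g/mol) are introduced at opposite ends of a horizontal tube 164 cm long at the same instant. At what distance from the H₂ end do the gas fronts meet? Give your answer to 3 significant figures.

122 cm

Graham's law gives d_H₂/d_NH₃ = rate_H₂/rate_NH₃ = √(M_NH₃/M_H₂) = √(17.03/2.02) = 2.904.
With d_H₂ + d_NH₃ = 164 cm, d_NH₃ = 164/(1 + 2.904) = 42.01 cm.
d_H₂ = 164 − 42.01 = 122 cm.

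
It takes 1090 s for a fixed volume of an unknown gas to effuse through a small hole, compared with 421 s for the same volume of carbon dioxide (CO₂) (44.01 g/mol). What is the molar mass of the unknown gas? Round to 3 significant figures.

295 g/mol

Graham's law gives t_X/t_CO₂ = √(M_X/M_CO₂).
1090/421 = 2.589 = √(M_X/44.01)
M_X = 44.01 × 2.589² = 44.01 × 6.703 = 295 g/mol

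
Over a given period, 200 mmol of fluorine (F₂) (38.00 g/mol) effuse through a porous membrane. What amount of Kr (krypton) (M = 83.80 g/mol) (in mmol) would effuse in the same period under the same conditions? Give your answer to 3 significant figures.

Since effusion rate ∝ 1/√M, rate_Kr/rate_F₂ = √(M_F₂/M_Kr) = √(38.00/83.80) = √0.4535 = 0.6734.
So the amount for Kr is 200 × 0.6734 = 135 mmol.

135 mmol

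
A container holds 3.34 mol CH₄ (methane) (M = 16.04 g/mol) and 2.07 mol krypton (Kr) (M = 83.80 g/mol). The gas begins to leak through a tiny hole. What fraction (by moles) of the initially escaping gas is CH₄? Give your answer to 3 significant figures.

0.787

The effusion rate of species i is ∝ p_i/√M_i ∝ n_i/√M_i.
Mole fraction of CH₄ in the effusate = (n_CH₄/√M_CH₄) / (n_CH₄/√M_CH₄ + n_Kr/√M_Kr)
= (3.34/√16.04) / (3.34/√16.04 + 2.07/√83.80) = 0.8340/(0.8340 + 0.2261) = 0.787.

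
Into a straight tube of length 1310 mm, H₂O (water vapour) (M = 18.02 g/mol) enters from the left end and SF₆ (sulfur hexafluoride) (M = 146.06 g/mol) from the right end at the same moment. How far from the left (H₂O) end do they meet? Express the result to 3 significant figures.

Graham's law gives d_H₂O/d_SF₆ = rate_H₂O/rate_SF₆ = √(M_SF₆/M_H₂O) = √(146.06/18.02) = 2.847.
With d_H₂O + d_SF₆ = 1310 mm, d_SF₆ = 1310/(1 + 2.847) = 340.5 mm.
d_H₂O = 1310 − 340.5 = 969 mm.

969 mm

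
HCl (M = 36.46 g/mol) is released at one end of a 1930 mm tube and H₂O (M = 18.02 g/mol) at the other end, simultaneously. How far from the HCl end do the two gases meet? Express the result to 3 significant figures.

Graham's law gives d_HCl/d_H₂O = rate_HCl/rate_H₂O = √(M_H₂O/M_HCl) = √(18.02/36.46) = 0.7030.
With d_HCl + d_H₂O = 1930 mm, d_H₂O = 1930/(1 + 0.7030) = 1133 mm.
d_HCl = 1930 − 1133 = 797 mm.

797 mm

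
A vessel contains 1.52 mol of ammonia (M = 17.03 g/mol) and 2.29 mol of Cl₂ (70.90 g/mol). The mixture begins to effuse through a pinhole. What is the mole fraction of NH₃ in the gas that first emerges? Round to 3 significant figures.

0.575

Effusion rate of each component ∝ n_i/√M_i (partial pressure × 1/√M).
Mole fraction of NH₃ in the effusate = (n_NH₃/√M_NH₃) / (n_NH₃/√M_NH₃ + n_Cl₂/√M_Cl₂)
= (1.52/√17.03) / (1.52/√17.03 + 2.29/√70.90) = 0.3683/(0.3683 + 0.2720) = 0.575.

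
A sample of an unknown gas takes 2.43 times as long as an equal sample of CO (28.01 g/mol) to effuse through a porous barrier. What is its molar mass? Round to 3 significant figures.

Since effusion rate ∝ 1/√M, t_X/t_CO = √(M_X/M_CO).
2.43 = √(M_X/28.01)
M_X = 28.01 × 2.43² = 28.01 × 5.905 = 165 g/mol

165 g/mol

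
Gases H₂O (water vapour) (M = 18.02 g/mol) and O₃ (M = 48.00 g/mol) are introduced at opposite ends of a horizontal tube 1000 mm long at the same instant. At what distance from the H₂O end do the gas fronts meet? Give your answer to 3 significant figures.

620 mm

Distances travelled in equal time are proportional to diffusion rates, so d_H₂O/d_O₃ = √(M_O₃/M_H₂O) = √(48.00/18.02) = 1.632.
With d_H₂O + d_O₃ = 1000 mm, d_O₃ = 1000/(1 + 1.632) = 379.9 mm.
d_H₂O = 1000 − 379.9 = 620 mm.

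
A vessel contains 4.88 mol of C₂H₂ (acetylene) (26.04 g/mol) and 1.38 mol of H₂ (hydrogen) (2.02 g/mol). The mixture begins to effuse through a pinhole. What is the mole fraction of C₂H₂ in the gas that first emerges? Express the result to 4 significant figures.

0.4962

Effusion rate of each component ∝ n_i/√M_i (partial pressure × 1/√M).
Mole fraction of C₂H₂ in the effusate = (n_C₂H₂/√M_C₂H₂) / (n_C₂H₂/√M_C₂H₂ + n_H₂/√M_H₂)
= (4.88/√26.04) / (4.88/√26.04 + 1.38/√2.02) = 0.9563/(0.9563 + 0.9710) = 0.4962.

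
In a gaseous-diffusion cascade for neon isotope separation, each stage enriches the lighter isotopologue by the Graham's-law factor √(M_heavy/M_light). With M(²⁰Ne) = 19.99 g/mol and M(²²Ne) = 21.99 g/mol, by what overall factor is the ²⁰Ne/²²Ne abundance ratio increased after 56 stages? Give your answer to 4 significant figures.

The single-stage factor is √(M_heavy/M_light), so 56 stages give [√(21.99/19.99)]^56 = (21.99/19.99)^(56/2).
= 1.10005^28 = 14.44.

14.44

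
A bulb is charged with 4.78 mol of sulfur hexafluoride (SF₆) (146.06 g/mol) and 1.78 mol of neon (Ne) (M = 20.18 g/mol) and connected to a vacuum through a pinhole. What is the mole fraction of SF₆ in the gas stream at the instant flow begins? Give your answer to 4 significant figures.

0.4995

Each component's effusion rate ∝ (its partial pressure)·(1/√M) ∝ n_i/√M_i.
x_SF₆(eff) = (n_SF₆/√M_SF₆) / (n_SF₆/√M_SF₆ + n_Ne/√M_Ne)
= (4.78/√146.06) / (4.78/√146.06 + 1.78/√20.18) = 0.3955/(0.3955 + 0.3962) = 0.4995.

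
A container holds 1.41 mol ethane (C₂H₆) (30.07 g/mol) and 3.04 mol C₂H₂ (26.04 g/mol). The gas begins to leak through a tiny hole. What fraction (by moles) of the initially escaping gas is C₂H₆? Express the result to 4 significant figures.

0.3015

The effusion rate of species i is ∝ p_i/√M_i ∝ n_i/√M_i.
So x_C₂H₆ in the escaping gas = (n_C₂H₆/√M_C₂H₆) / Σ(n_i/√M_i)
= (1.41/√30.07) / (1.41/√30.07 + 3.04/√26.04) = 0.2571/(0.2571 + 0.5957) = 0.3015.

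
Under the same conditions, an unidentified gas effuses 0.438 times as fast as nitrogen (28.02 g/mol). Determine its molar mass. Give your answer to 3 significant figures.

From Graham's law, rate_X/rate_N₂ = √(M_N₂/M_X).
0.438 = √(28.02/M_X)
M_X = 28.02 / 0.438² = 28.02 / 0.1918 = 146 g/mol

146 g/mol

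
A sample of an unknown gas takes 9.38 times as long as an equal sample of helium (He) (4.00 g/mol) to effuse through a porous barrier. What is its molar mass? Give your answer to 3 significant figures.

Using Graham's law: t_X/t_He = √(M_X/M_He).
9.38 = √(M_X/4.00)
M_X = 4.00 × 9.38² = 4.00 × 87.98 = 352 g/mol

352 g/mol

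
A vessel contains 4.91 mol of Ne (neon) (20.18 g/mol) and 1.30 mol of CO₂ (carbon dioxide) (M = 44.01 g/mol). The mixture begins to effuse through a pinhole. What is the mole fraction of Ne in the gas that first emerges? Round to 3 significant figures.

0.848

The effusion rate of species i is ∝ p_i/√M_i ∝ n_i/√M_i.
x_Ne(eff) = (n_Ne/√M_Ne) / (n_Ne/√M_Ne + n_CO₂/√M_CO₂)
= (4.91/√20.18) / (4.91/√20.18 + 1.30/√44.01) = 1.093/(1.093 + 0.1960) = 0.848.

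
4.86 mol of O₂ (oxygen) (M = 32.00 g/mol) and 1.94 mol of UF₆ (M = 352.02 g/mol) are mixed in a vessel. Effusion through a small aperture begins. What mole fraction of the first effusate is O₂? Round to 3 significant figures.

Rate_i ∝ x_i/√M_i (Graham's law weighted by mole fraction), so the effusate composition follows n_i/√M_i.
So x_O₂ in the escaping gas = (n_O₂/√M_O₂) / Σ(n_i/√M_i)
= (4.86/√32.00) / (4.86/√32.00 + 1.94/√352.02) = 0.8591/(0.8591 + 0.1034) = 0.893.

0.893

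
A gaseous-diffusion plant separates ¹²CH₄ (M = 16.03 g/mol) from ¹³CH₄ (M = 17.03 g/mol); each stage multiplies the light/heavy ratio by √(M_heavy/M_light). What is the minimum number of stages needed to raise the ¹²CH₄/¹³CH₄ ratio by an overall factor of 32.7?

116

Per stage α = (17.03/16.03)^(1/2) = 1.06238^0.5, giving ln α = 0.03026.
Need α^N ≥ 32.7 ⇒ N ≥ ln(32.7) / ln α = 3.487 / 0.03026 = 115.26.
Minimum whole number of stages: N = 116.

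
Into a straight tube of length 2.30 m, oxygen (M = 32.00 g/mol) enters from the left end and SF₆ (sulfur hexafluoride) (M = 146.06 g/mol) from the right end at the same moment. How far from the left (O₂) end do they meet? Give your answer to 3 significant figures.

Graham's law gives d_O₂/d_SF₆ = rate_O₂/rate_SF₆ = √(M_SF₆/M_O₂) = √(146.06/32.00) = 2.136.
With d_O₂ + d_SF₆ = 2.30 m, d_SF₆ = 2.30/(1 + 2.136) = 0.7333 m.
d_O₂ = 2.30 − 0.7333 = 1.57 m.

1.57 m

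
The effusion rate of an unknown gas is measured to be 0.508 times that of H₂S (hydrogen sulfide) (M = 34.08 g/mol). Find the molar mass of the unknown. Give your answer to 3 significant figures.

132 g/mol

From Graham's law, rate_X/rate_H₂S = √(M_H₂S/M_X).
0.508 = √(34.08/M_X)
M_X = 34.08 / 0.508² = 34.08 / 0.2581 = 132 g/mol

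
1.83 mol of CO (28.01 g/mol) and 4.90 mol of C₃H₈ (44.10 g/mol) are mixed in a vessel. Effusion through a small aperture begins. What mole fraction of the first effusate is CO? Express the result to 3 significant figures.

Effusion rate of each component ∝ n_i/√M_i (partial pressure × 1/√M).
x_CO(eff) = (n_CO/√M_CO) / (n_CO/√M_CO + n_C₃H₈/√M_C₃H₈)
= (1.83/√28.01) / (1.83/√28.01 + 4.90/√44.10) = 0.3458/(0.3458 + 0.7379) = 0.319.

0.319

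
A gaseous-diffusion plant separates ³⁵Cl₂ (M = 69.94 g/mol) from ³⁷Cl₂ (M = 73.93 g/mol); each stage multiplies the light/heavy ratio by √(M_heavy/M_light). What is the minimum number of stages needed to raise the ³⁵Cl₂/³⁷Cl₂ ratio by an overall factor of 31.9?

125

Single-stage factor α = √(73.93/69.94), so ln α = ½ ln(1.05705) = 0.02774.
Need α^N ≥ 31.9 ⇒ N ≥ ln(31.9) / ln α = 3.463 / 0.02774 = 124.82.
Minimum whole number of stages: N = 125.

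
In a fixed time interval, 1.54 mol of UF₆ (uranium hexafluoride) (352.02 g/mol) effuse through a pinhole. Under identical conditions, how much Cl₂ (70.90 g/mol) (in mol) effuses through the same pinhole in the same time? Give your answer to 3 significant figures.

Using Graham's law: rate_Cl₂/rate_UF₆ = √(M_UF₆/M_Cl₂) = √(352.02/70.90) = √4.965 = 2.228.
So the amount for Cl₂ is 1.54 × 2.228 = 3.43 mol.

3.43 mol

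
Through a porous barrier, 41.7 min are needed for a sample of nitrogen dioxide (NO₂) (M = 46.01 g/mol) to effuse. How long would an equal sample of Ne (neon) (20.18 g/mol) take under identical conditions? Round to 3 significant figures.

Using Graham's law: t_Ne/t_NO₂ = √(M_Ne/M_NO₂) = √(20.18/46.01) = √0.4386 = 0.6623.
So the time for Ne is 41.7 × 0.6623 = 27.6 min.

27.6 min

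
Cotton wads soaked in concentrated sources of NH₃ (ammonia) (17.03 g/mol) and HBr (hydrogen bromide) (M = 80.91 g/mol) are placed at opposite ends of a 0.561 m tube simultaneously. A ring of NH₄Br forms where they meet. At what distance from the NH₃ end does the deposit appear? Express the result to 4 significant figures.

0.3846 m

The fronts meet when d_NH₃ + d_HBr = L with d_NH₃/d_HBr = √(M_HBr/M_NH₃) (Graham's law). Here √(M_HBr/M_NH₃) = √(80.91/17.03) = 2.180.
With d_NH₃ + d_HBr = 0.561 m, d_HBr = 0.561/(1 + 2.180) = 0.1764 m.
d_NH₃ = 0.561 − 0.1764 = 0.3846 m.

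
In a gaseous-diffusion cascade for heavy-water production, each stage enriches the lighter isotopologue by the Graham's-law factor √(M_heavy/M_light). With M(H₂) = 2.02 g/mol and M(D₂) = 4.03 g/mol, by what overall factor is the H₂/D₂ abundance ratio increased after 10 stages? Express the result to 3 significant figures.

Overall factor = α^10 with α = √(4.03/2.02), i.e. (4.03/2.02)^(10/2).
= 1.99505^5 = 31.6.

31.6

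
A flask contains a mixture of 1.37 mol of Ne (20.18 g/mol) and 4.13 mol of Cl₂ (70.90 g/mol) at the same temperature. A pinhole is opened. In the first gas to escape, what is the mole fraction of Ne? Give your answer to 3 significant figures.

0.383

Rate_i ∝ x_i/√M_i (Graham's law weighted by mole fraction), so the effusate composition follows n_i/√M_i.
x_Ne(eff) = (n_Ne/√M_Ne) / (n_Ne/√M_Ne + n_Cl₂/√M_Cl₂)
= (1.37/√20.18) / (1.37/√20.18 + 4.13/√70.90) = 0.3050/(0.3050 + 0.4905) = 0.383.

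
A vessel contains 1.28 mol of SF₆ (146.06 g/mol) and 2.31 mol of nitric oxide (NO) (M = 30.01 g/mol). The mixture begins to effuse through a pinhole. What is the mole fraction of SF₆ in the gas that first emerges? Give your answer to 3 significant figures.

Each component's effusion rate ∝ (its partial pressure)·(1/√M) ∝ n_i/√M_i.
So x_SF₆ in the escaping gas = (n_SF₆/√M_SF₆) / Σ(n_i/√M_i)
= (1.28/√146.06) / (1.28/√146.06 + 2.31/√30.01) = 0.1059/(0.1059 + 0.4217) = 0.201.

0.201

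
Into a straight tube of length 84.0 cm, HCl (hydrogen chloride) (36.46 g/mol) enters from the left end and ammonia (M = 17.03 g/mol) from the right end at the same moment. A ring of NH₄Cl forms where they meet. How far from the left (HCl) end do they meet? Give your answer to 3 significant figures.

34.1 cm

In equal time, each gas travels a distance ∝ its rate ∝ 1/√M, so d_HCl/d_NH₃ = √(M_NH₃/M_HCl) = √(17.03/36.46) = 0.6834.
With d_HCl + d_NH₃ = 84.0 cm, d_NH₃ = 84.0/(1 + 0.6834) = 49.90 cm.
d_HCl = 84.0 − 49.90 = 34.1 cm.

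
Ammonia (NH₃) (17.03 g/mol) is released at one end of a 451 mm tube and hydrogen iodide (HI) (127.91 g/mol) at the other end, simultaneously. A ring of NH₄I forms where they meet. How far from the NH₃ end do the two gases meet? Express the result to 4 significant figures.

330.4 mm

Distances travelled in equal time are proportional to diffusion rates, so d_NH₃/d_HI = √(M_HI/M_NH₃) = √(127.91/17.03) = 2.741.
With d_NH₃ + d_HI = 451 mm, d_HI = 451/(1 + 2.741) = 120.6 mm.
d_NH₃ = 451 − 120.6 = 330.4 mm.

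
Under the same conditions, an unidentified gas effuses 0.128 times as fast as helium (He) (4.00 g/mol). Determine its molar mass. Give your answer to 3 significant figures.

Using Graham's law: rate_X/rate_He = √(M_He/M_X).
0.128 = √(4.00/M_X)
M_X = 4.00 / 0.128² = 4.00 / 0.01638 = 244 g/mol

244 g/mol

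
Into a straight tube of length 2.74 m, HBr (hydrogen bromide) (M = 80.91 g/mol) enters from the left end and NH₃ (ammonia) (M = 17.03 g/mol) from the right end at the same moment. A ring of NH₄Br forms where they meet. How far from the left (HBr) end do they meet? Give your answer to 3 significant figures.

Distances travelled in equal time are proportional to diffusion rates, so d_HBr/d_NH₃ = √(M_NH₃/M_HBr) = √(17.03/80.91) = 0.4588.
With d_HBr + d_NH₃ = 2.74 m, d_NH₃ = 2.74/(1 + 0.4588) = 1.878 m.
d_HBr = 2.74 − 1.878 = 0.862 m.

0.862 m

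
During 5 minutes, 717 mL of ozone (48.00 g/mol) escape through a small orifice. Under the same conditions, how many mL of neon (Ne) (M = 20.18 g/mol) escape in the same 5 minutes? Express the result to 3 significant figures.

Graham's law gives rate_Ne/rate_O₃ = √(M_O₃/M_Ne) = √(48.00/20.18) = √2.379 = 1.542.
So the volume for Ne is 717 × 1.542 = 1110 mL.

1110 mL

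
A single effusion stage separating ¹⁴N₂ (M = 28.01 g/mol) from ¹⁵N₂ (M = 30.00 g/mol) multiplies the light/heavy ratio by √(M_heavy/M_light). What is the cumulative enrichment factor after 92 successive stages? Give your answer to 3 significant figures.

The single-stage factor is √(M_heavy/M_light), so 92 stages give [√(30.00/28.01)]^92 = (30.00/28.01)^(92/2).
= 1.07105^46 = 23.5.

23.5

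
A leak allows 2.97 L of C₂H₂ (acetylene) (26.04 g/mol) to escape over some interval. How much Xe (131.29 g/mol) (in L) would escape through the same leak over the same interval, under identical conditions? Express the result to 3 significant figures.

Using Graham's law: rate_Xe/rate_C₂H₂ = √(M_C₂H₂/M_Xe) = √(26.04/131.29) = √0.1983 = 0.4454.
So the volume for Xe is 2.97 × 0.4454 = 1.32 L.

1.32 L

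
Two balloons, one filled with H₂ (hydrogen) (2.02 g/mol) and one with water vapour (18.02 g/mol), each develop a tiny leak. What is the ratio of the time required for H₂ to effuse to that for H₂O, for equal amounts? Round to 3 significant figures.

From Graham's law, t_H₂/t_H₂O = √(M_H₂/M_H₂O) = √(2.02/18.02) = √0.1121 = 0.335.

0.335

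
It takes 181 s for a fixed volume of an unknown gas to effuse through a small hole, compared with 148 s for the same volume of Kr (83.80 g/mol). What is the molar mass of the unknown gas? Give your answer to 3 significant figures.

125 g/mol

From Graham's law, t_X/t_Kr = √(M_X/M_Kr).
181/148 = 1.223 = √(M_X/83.80)
M_X = 83.80 × 1.223² = 83.80 × 1.496 = 125 g/mol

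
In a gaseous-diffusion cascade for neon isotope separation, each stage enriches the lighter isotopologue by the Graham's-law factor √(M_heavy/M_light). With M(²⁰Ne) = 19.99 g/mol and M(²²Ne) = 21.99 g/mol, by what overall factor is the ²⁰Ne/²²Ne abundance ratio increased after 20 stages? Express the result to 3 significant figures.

2.59

Each stage multiplies the ratio by α = √(21.99/19.99), so after 20 stages the overall factor is α^20 = (21.99/19.99)^(20/2).
= 1.10005^10 = 2.59.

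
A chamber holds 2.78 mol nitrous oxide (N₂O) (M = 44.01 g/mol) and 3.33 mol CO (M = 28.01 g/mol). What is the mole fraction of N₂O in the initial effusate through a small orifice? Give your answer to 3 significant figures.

Rate_i ∝ x_i/√M_i (Graham's law weighted by mole fraction), so the effusate composition follows n_i/√M_i.
x_N₂O(eff) = (n_N₂O/√M_N₂O) / (n_N₂O/√M_N₂O + n_CO/√M_CO)
= (2.78/√44.01) / (2.78/√44.01 + 3.33/√28.01) = 0.4191/(0.4191 + 0.6292) = 0.400.

0.400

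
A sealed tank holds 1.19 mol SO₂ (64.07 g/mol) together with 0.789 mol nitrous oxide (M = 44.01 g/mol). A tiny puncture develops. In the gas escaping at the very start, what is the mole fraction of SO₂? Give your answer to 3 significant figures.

Rate_i ∝ x_i/√M_i (Graham's law weighted by mole fraction), so the effusate composition follows n_i/√M_i.
So x_SO₂ in the escaping gas = (n_SO₂/√M_SO₂) / Σ(n_i/√M_i)
= (1.19/√64.07) / (1.19/√64.07 + 0.789/√44.01) = 0.1487/(0.1487 + 0.1189) = 0.556.

0.556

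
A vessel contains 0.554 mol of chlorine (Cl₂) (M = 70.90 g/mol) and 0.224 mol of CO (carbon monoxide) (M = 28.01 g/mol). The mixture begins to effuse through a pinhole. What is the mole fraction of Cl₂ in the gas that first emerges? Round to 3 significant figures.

Each component's effusion rate ∝ (its partial pressure)·(1/√M) ∝ n_i/√M_i.
Mole fraction of Cl₂ in the effusate = (n_Cl₂/√M_Cl₂) / (n_Cl₂/√M_Cl₂ + n_CO/√M_CO)
= (0.554/√70.90) / (0.554/√70.90 + 0.224/√28.01) = 0.06579/(0.06579 + 0.04232) = 0.609.

0.609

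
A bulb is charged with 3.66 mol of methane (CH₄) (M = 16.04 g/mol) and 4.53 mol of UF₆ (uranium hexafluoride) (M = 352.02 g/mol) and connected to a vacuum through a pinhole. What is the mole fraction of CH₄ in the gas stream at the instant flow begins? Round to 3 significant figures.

0.791

Each component's effusion rate ∝ (its partial pressure)·(1/√M) ∝ n_i/√M_i.
x_CH₄(eff) = (n_CH₄/√M_CH₄) / (n_CH₄/√M_CH₄ + n_UF₆/√M_UF₆)
= (3.66/√16.04) / (3.66/√16.04 + 4.53/√352.02) = 0.9139/(0.9139 + 0.2414) = 0.791.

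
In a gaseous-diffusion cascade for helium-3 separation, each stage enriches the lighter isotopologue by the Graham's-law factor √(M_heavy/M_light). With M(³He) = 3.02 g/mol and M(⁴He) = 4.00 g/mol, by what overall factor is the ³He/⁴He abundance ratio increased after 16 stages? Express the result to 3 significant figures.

9.47

Overall factor = α^16 with α = √(4.00/3.02), i.e. (4.00/3.02)^(16/2).
= 1.32450^8 = 9.47.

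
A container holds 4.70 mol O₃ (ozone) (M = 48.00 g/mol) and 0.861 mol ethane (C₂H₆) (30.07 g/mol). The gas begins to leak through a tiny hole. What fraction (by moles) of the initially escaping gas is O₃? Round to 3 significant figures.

0.812

Rate_i ∝ x_i/√M_i (Graham's law weighted by mole fraction), so the effusate composition follows n_i/√M_i.
x_O₃(eff) = (n_O₃/√M_O₃) / (n_O₃/√M_O₃ + n_C₂H₆/√M_C₂H₆)
= (4.70/√48.00) / (4.70/√48.00 + 0.861/√30.07) = 0.6784/(0.6784 + 0.1570) = 0.812.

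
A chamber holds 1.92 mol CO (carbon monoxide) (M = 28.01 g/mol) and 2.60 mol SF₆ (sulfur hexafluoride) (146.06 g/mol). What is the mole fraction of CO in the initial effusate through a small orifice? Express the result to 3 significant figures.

0.628

Rate_i ∝ x_i/√M_i (Graham's law weighted by mole fraction), so the effusate composition follows n_i/√M_i.
So x_CO in the escaping gas = (n_CO/√M_CO) / Σ(n_i/√M_i)
= (1.92/√28.01) / (1.92/√28.01 + 2.60/√146.06) = 0.3628/(0.3628 + 0.2151) = 0.628.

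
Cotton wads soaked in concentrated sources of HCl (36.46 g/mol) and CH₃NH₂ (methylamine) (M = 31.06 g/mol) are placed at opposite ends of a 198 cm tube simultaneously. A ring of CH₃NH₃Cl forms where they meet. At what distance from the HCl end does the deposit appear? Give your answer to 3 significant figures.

95.0 cm

In equal time, each gas travels a distance ∝ its rate ∝ 1/√M, so d_HCl/d_CH₃NH₂ = √(M_CH₃NH₂/M_HCl) = √(31.06/36.46) = 0.9230.
With d_HCl + d_CH₃NH₂ = 198 cm, d_CH₃NH₂ = 198/(1 + 0.9230) = 103.0 cm.
d_HCl = 198 − 103.0 = 95.0 cm.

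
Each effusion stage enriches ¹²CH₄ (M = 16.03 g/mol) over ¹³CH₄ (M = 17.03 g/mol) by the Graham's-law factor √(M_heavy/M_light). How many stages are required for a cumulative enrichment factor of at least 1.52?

14

With α = √(17.03/16.03) per stage, ln α = ½ ln(1.06238) = 0.03026.
Need α^N ≥ 1.52 ⇒ N ≥ ln(1.52) / ln α = 0.4187 / 0.03026 = 13.84.
Minimum whole number of stages: N = 14.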